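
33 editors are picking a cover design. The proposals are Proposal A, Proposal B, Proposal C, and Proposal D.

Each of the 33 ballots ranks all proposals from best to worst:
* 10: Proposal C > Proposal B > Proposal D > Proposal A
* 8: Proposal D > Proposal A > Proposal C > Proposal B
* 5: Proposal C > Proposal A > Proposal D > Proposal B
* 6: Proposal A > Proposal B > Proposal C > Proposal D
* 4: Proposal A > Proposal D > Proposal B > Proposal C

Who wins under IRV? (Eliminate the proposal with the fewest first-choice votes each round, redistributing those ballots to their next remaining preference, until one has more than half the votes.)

Proposal A

Round 1: Proposal A 10, Proposal B 0, Proposal C 15, Proposal D 8. Proposal B eliminated.
Round 2: Proposal A 10, Proposal C 15, Proposal D 8. Proposal D eliminated.
Round 3: Proposal A 18, Proposal C 15. Proposal A has a majority (≥17).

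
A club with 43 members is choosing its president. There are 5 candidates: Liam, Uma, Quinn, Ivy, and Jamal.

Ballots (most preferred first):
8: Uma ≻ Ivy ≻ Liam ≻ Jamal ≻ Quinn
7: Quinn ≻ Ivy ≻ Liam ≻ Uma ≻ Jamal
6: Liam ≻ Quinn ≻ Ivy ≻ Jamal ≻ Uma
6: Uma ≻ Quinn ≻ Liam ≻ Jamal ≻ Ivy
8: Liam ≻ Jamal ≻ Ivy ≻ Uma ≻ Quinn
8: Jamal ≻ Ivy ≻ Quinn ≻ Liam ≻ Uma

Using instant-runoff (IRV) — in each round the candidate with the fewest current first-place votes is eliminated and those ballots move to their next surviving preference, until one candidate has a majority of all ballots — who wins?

Liam

Round 1: Liam 14, Uma 14, Quinn 7, Ivy 0, Jamal 8. Ivy eliminated.
Round 2: Liam 14, Uma 14, Quinn 7, Jamal 8. Quinn eliminated.
Round 3: Liam 21, Uma 14, Jamal 8. Jamal eliminated.
Round 4: Liam 29, Uma 14. Liam has a majority (≥22).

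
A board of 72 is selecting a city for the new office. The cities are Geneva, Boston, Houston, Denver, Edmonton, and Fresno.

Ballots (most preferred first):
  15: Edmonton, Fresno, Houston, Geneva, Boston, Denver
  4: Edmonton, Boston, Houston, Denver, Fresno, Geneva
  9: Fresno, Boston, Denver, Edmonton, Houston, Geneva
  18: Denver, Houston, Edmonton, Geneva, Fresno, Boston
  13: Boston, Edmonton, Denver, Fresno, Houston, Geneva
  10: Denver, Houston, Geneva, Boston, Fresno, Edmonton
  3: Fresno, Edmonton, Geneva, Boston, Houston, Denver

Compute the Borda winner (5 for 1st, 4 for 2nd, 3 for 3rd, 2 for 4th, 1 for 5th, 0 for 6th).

Edmonton

Geneva: 15×2 + 4×0 + 9×0 + 18×2 + 13×0 + 10×3 + 3×3 = 105
Boston: 15×1 + 4×4 + 9×4 + 18×0 + 13×5 + 10×2 + 3×2 = 158
Houston: 15×3 + 4×3 + 9×1 + 18×4 + 13×1 + 10×4 + 3×1 = 194
Denver: 15×0 + 4×2 + 9×3 + 18×5 + 13×3 + 10×5 + 3×0 = 214
Edmonton: 15×5 + 4×5 + 9×2 + 18×3 + 13×4 + 10×0 + 3×4 = 231
Fresno: 15×4 + 4×1 + 9×5 + 18×1 + 13×2 + 10×1 + 3×5 = 178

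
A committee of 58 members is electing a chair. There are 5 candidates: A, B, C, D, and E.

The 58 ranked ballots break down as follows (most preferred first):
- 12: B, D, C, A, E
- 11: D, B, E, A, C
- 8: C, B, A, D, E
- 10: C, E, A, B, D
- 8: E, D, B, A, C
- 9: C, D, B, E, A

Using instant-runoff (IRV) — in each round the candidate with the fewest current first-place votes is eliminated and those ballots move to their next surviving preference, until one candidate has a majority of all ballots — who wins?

Round 1: A 0, B 12, C 27, D 11, E 8. A eliminated.
Round 2: B 12, C 27, D 11, E 8. E eliminated.
Round 3: B 12, C 27, D 19. B eliminated.
Round 4: C 27, D 31. D has a majority (≥30).

D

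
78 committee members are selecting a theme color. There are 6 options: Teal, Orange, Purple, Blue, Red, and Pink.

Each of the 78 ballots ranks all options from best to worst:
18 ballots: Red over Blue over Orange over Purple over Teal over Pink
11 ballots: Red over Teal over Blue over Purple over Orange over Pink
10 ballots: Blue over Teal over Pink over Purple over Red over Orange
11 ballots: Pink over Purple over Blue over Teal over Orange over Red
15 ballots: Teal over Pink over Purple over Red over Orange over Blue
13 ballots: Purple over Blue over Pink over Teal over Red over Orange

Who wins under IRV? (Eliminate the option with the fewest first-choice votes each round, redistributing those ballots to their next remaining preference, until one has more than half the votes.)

Round 1: Teal 15, Orange 0, Purple 13, Blue 10, Red 29, Pink 11. Orange eliminated.
Round 2: Teal 15, Purple 13, Blue 10, Red 29, Pink 11. Blue eliminated.
Round 3: Teal 25, Purple 13, Red 29, Pink 11. Pink eliminated.
Round 4: Teal 25, Purple 24, Red 29. Purple eliminated.
Round 5: Teal 49, Red 29. Teal has a majority (≥40).

Teal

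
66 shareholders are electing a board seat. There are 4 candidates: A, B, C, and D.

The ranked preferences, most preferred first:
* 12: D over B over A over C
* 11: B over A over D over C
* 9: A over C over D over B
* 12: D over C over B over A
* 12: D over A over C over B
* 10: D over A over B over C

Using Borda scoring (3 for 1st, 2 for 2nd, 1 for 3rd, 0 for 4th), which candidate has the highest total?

A: 12×1 + 11×2 + 9×3 + 12×0 + 12×2 + 10×2 = 105
B: 12×2 + 11×3 + 9×0 + 12×1 + 12×0 + 10×1 = 79
C: 12×0 + 11×0 + 9×2 + 12×2 + 12×1 + 10×0 = 54
D: 12×3 + 11×1 + 9×1 + 12×3 + 12×3 + 10×3 = 158

D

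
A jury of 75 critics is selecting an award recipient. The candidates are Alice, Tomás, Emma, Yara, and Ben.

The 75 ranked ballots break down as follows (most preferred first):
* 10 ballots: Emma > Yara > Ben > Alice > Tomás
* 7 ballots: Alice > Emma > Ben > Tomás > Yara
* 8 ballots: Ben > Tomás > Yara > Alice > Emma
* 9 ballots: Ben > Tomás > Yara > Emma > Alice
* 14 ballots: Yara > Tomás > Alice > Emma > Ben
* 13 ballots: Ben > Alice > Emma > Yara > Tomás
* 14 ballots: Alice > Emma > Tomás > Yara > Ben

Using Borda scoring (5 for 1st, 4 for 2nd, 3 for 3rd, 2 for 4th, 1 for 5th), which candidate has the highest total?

Alice

Alice: 10×2 + 7×5 + 8×2 + 9×1 + 14×3 + 13×4 + 14×5 = 244
Tomás: 10×1 + 7×2 + 8×4 + 9×4 + 14×4 + 13×1 + 14×3 = 203
Emma: 10×5 + 7×4 + 8×1 + 9×2 + 14×2 + 13×3 + 14×4 = 227
Yara: 10×4 + 7×1 + 8×3 + 9×3 + 14×5 + 13×2 + 14×2 = 222
Ben: 10×3 + 7×3 + 8×5 + 9×5 + 14×1 + 13×5 + 14×1 = 229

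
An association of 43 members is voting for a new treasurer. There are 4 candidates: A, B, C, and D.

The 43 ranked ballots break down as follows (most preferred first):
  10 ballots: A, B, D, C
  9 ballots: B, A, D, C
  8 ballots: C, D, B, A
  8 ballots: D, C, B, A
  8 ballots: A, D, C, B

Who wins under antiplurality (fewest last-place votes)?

D

Last-place votes: A 16, B 8, C 19, D 0.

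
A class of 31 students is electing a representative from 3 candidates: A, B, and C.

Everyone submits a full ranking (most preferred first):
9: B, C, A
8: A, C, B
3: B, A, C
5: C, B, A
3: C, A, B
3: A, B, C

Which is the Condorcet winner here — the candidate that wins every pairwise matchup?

C

C vs A: 17–14
C vs B: 16–15
C beats every other candidate.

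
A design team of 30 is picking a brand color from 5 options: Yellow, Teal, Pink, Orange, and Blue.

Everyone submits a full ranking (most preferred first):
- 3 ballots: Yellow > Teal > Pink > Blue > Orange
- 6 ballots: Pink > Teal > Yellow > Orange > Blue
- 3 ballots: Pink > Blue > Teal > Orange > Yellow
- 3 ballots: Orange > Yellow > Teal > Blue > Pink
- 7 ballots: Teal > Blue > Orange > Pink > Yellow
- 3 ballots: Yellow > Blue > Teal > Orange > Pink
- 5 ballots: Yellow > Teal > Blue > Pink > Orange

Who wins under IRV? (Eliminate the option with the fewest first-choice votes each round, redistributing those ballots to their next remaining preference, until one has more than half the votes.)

Pink

Round 1: Yellow 11, Teal 7, Pink 9, Orange 3, Blue 0. Blue eliminated.
Round 2: Yellow 11, Teal 7, Pink 9, Orange 3. Orange eliminated.
Round 3: Yellow 14, Teal 7, Pink 9. Teal eliminated.
Round 4: Yellow 14, Pink 16. Pink has a majority (≥16).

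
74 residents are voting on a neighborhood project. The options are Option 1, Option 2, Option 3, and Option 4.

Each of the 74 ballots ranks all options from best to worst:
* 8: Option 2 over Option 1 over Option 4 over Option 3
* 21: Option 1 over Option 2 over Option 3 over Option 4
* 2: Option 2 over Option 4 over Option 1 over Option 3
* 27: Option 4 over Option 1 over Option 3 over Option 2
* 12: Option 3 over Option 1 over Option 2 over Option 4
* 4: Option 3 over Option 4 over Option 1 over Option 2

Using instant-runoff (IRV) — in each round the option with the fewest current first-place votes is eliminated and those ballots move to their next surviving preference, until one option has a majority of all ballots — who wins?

Round 1: Option 1 21, Option 2 10, Option 3 16, Option 4 27. Option 2 eliminated.
Round 2: Option 1 29, Option 3 16, Option 4 29. Option 3 eliminated.
Round 3: Option 1 41, Option 4 33. Option 1 has a majority (≥38).

Option 1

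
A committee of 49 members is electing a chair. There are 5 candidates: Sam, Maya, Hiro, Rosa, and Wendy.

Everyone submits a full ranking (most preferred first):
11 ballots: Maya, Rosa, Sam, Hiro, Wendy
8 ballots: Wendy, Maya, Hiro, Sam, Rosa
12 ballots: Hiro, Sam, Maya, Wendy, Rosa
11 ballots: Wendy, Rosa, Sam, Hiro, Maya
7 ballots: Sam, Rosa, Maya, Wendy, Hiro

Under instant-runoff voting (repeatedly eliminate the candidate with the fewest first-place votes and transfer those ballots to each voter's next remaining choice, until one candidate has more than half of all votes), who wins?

Maya

Round 1: Sam 7, Maya 11, Hiro 12, Rosa 0, Wendy 19. Rosa eliminated.
Round 2: Sam 7, Maya 11, Hiro 12, Wendy 19. Sam eliminated.
Round 3: Maya 18, Hiro 12, Wendy 19. Hiro eliminated.
Round 4: Maya 30, Wendy 19. Maya has a majority (≥25).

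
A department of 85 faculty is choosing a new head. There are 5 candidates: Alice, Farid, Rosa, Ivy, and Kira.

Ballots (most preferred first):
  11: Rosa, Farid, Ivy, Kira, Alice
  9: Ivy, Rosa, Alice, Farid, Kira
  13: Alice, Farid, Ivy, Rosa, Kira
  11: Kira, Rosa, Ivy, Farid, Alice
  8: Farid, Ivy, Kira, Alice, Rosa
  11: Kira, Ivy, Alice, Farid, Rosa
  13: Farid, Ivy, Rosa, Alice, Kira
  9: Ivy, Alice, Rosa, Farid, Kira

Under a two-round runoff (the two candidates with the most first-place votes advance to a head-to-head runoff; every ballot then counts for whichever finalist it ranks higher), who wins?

Round 1 first-place votes: Alice 13, Farid 21, Rosa 11, Ivy 18, Kira 22. Kira and Farid advance.
Runoff: Kira is ranked above Farid on 22 ballots, Farid above Kira on 63.

Farid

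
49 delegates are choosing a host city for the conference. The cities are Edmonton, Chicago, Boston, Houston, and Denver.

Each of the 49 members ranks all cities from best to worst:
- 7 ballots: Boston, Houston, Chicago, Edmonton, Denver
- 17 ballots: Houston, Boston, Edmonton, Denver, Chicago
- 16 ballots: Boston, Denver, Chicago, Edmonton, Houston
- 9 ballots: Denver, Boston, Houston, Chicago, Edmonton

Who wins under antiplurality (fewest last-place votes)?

Boston

Last-place votes: Edmonton 9, Chicago 17, Boston 0, Houston 16, Denver 7.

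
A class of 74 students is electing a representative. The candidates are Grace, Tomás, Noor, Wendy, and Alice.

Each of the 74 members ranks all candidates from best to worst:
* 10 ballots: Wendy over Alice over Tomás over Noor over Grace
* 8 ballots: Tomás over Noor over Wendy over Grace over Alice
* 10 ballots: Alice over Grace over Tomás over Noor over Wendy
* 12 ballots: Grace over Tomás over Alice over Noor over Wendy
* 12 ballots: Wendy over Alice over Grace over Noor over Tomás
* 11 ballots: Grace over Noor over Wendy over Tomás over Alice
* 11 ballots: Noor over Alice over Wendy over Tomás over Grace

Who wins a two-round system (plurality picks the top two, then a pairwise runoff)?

Wendy

Round 1 first-place votes: Grace 23, Tomás 8, Noor 11, Wendy 22, Alice 10. Grace and Wendy advance.
Runoff: Grace is ranked above Wendy on 33 ballots, Wendy above Grace on 41.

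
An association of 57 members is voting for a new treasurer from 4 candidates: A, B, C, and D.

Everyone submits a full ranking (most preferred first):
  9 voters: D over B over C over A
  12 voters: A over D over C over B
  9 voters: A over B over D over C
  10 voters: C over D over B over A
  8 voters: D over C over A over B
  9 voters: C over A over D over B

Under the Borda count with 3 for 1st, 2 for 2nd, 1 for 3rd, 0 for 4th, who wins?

A: 9×0 + 12×3 + 9×3 + 10×0 + 8×1 + 9×2 = 89
B: 9×2 + 12×0 + 9×2 + 10×1 + 8×0 + 9×0 = 46
C: 9×1 + 12×1 + 9×0 + 10×3 + 8×2 + 9×3 = 94
D: 9×3 + 12×2 + 9×1 + 10×2 + 8×3 + 9×1 = 113

D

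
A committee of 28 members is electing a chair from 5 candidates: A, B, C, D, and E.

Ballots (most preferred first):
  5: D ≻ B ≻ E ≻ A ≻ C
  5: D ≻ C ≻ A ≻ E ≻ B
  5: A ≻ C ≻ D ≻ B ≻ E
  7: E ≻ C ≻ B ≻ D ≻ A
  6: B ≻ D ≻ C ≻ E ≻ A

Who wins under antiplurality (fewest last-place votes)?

Last-place votes: A 13, B 5, C 5, D 0, E 5.

D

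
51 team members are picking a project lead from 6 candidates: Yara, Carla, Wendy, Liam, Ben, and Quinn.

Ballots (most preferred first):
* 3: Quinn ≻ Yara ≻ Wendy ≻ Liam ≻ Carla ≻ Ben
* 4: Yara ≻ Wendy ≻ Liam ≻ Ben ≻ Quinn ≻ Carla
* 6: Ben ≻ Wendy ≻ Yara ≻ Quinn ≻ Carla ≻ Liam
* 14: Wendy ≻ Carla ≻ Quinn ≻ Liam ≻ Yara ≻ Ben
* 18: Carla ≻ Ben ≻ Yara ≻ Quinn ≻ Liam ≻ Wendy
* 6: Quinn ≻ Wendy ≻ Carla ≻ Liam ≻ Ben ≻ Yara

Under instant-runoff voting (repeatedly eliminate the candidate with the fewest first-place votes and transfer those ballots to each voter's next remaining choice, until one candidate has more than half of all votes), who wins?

Wendy

Round 1: Yara 4, Carla 18, Wendy 14, Liam 0, Ben 6, Quinn 9. Liam eliminated.
Round 2: Yara 4, Carla 18, Wendy 14, Ben 6, Quinn 9. Yara eliminated.
Round 3: Carla 18, Wendy 18, Ben 6, Quinn 9. Ben eliminated.
Round 4: Carla 18, Wendy 24, Quinn 9. Quinn eliminated.
Round 5: Carla 18, Wendy 33. Wendy has a majority (≥26).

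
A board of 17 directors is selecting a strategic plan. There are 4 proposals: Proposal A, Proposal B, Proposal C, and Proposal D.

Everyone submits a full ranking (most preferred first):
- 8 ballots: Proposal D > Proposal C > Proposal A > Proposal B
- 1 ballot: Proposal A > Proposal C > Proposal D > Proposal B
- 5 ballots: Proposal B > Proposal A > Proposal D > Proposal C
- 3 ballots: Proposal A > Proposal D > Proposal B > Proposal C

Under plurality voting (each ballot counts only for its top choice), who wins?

First-place votes: Proposal A 4, Proposal B 5, Proposal C 0, Proposal D 8.

Proposal D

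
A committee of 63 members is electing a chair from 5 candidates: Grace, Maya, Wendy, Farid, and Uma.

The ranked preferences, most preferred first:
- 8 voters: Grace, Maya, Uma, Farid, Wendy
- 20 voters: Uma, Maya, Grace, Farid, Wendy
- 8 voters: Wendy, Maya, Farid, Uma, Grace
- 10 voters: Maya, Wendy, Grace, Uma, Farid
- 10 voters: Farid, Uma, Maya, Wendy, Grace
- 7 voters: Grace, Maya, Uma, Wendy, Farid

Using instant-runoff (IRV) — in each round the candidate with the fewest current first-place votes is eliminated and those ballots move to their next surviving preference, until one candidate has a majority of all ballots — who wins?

Maya

Round 1: Grace 15, Maya 10, Wendy 8, Farid 10, Uma 20. Wendy eliminated.
Round 2: Grace 15, Maya 18, Farid 10, Uma 20. Farid eliminated.
Round 3: Grace 15, Maya 18, Uma 30. Grace eliminated.
Round 4: Maya 33, Uma 30. Maya has a majority (≥32).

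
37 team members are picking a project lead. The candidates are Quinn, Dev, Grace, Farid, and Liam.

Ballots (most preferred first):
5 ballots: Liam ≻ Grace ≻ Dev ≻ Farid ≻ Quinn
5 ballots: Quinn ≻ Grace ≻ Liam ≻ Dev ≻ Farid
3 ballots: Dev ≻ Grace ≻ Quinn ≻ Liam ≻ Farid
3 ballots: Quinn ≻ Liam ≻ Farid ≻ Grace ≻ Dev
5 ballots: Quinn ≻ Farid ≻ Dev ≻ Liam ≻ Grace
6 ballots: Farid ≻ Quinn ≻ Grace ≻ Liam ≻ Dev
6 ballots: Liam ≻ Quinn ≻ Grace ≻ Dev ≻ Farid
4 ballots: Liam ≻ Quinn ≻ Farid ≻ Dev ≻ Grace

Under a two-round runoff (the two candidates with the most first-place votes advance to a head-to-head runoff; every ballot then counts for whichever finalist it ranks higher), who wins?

Round 1 first-place votes: Quinn 13, Dev 3, Grace 0, Farid 6, Liam 15. Liam and Quinn advance.
Runoff: Liam is ranked above Quinn on 15 ballots, Quinn above Liam on 22.

Quinn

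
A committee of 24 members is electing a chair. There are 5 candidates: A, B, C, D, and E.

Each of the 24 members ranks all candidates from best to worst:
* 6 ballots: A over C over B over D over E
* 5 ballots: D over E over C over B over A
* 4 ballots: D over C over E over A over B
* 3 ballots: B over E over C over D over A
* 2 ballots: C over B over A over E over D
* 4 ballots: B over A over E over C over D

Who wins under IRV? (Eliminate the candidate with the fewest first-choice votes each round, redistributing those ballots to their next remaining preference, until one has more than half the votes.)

B

Round 1: A 6, B 7, C 2, D 9, E 0. E eliminated.
Round 2: A 6, B 7, C 2, D 9. C eliminated.
Round 3: A 6, B 9, D 9. A eliminated.
Round 4: B 15, D 9. B has a majority (≥13).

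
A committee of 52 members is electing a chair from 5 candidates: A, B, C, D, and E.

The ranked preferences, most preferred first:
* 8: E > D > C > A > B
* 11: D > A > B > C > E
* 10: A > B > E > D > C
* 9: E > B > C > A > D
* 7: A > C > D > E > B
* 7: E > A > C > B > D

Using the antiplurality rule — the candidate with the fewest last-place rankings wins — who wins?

A

Last-place votes: A 0, B 15, C 10, D 16, E 11.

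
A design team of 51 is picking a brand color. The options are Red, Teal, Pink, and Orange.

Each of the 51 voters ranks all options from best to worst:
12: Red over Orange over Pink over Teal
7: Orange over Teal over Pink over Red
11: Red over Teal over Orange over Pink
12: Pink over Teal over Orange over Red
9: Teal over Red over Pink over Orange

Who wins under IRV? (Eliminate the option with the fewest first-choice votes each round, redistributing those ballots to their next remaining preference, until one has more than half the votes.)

Teal

Round 1: Red 23, Teal 9, Pink 12, Orange 7. Orange eliminated.
Round 2: Red 23, Teal 16, Pink 12. Pink eliminated.
Round 3: Red 23, Teal 28. Teal has a majority (≥26).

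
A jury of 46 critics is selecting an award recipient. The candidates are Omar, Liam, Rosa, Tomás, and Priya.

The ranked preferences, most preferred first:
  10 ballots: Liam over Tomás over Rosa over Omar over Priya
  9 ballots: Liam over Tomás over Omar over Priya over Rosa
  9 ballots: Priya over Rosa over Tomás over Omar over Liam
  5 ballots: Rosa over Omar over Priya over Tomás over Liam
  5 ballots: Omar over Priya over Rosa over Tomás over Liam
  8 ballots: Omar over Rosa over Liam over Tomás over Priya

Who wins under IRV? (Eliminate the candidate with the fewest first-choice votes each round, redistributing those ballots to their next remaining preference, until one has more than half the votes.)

Omar

Round 1: Omar 13, Liam 19, Rosa 5, Tomás 0, Priya 9. Tomás eliminated.
Round 2: Omar 13, Liam 19, Rosa 5, Priya 9. Rosa eliminated.
Round 3: Omar 18, Liam 19, Priya 9. Priya eliminated.
Round 4: Omar 27, Liam 19. Omar has a majority (≥24).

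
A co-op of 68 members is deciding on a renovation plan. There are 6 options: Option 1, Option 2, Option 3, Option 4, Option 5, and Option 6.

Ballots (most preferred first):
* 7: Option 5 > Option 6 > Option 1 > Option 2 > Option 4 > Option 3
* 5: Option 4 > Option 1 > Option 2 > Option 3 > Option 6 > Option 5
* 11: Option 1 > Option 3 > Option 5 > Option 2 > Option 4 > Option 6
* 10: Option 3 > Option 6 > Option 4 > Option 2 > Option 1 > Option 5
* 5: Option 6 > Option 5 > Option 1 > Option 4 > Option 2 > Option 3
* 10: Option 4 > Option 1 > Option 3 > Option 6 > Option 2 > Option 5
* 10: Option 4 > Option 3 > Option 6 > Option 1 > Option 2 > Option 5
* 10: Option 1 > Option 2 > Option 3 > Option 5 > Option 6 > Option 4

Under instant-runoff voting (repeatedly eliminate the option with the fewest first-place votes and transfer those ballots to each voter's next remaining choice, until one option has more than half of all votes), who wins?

Option 4

Round 1: Option 1 21, Option 2 0, Option 3 10, Option 4 25, Option 5 7, Option 6 5. Option 2 eliminated.
Round 2: Option 1 21, Option 3 10, Option 4 25, Option 5 7, Option 6 5. Option 6 eliminated.
Round 3: Option 1 21, Option 3 10, Option 4 25, Option 5 12. Option 3 eliminated.
Round 4: Option 1 21, Option 4 35, Option 5 12. Option 4 has a majority (≥35).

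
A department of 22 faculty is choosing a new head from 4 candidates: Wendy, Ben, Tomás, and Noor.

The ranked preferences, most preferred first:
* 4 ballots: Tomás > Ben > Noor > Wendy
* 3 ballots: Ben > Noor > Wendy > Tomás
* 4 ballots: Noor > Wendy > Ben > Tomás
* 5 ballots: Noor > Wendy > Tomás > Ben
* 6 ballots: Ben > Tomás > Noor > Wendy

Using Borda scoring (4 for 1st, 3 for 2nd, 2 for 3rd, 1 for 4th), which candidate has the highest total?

Wendy: 4×1 + 3×2 + 4×3 + 5×3 + 6×1 = 43
Ben: 4×3 + 3×4 + 4×2 + 5×1 + 6×4 = 61
Tomás: 4×4 + 3×1 + 4×1 + 5×2 + 6×3 = 51
Noor: 4×2 + 3×3 + 4×4 + 5×4 + 6×2 = 65

Noor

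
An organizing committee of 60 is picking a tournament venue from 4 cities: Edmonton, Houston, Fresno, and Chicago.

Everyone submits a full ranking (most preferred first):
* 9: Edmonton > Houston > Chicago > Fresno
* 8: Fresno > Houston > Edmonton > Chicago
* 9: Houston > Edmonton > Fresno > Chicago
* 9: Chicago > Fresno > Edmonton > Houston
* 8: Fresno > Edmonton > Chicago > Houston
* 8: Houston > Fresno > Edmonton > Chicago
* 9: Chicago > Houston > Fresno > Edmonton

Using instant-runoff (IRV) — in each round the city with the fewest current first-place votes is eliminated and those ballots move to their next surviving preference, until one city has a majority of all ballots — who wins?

Houston

Round 1: Edmonton 9, Houston 17, Fresno 16, Chicago 18. Edmonton eliminated.
Round 2: Houston 26, Fresno 16, Chicago 18. Fresno eliminated.
Round 3: Houston 34, Chicago 26. Houston has a majority (≥31).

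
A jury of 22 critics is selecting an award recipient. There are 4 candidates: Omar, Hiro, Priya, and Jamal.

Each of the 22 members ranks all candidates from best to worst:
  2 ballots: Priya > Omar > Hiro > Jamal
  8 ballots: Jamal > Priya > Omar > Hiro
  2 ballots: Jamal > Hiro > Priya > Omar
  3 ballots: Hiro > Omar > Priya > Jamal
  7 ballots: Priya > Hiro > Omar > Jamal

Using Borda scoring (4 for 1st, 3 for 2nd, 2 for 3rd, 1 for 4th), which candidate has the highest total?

Omar: 2×3 + 8×2 + 2×1 + 3×3 + 7×2 = 47
Hiro: 2×2 + 8×1 + 2×3 + 3×4 + 7×3 = 51
Priya: 2×4 + 8×3 + 2×2 + 3×2 + 7×4 = 70
Jamal: 2×1 + 8×4 + 2×4 + 3×1 + 7×1 = 52

Priya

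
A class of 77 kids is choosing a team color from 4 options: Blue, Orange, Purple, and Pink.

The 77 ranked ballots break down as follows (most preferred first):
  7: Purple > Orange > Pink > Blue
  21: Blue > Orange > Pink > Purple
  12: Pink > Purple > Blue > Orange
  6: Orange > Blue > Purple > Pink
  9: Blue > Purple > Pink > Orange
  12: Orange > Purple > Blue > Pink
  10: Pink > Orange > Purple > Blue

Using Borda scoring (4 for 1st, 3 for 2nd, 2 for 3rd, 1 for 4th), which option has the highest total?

Blue: 7×1 + 21×4 + 12×2 + 6×3 + 9×4 + 12×2 + 10×1 = 203
Orange: 7×3 + 21×3 + 12×1 + 6×4 + 9×1 + 12×4 + 10×3 = 207
Purple: 7×4 + 21×1 + 12×3 + 6×2 + 9×3 + 12×3 + 10×2 = 180
Pink: 7×2 + 21×2 + 12×4 + 6×1 + 9×2 + 12×1 + 10×4 = 180

Orange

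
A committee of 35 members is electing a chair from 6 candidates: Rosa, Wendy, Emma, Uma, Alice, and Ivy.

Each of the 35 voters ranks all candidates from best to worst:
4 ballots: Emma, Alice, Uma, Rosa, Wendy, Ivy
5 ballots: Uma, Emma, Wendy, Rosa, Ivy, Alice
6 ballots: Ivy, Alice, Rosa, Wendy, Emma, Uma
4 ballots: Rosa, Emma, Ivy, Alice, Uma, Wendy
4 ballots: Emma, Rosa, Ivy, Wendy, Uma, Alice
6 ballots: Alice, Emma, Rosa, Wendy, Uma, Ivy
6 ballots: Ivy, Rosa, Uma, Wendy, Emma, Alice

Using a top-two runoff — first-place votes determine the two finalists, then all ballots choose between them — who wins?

Emma

Round 1 first-place votes: Rosa 4, Wendy 0, Emma 8, Uma 5, Alice 6, Ivy 12. Ivy and Emma advance.
Runoff: Ivy is ranked above Emma on 12 ballots, Emma above Ivy on 23.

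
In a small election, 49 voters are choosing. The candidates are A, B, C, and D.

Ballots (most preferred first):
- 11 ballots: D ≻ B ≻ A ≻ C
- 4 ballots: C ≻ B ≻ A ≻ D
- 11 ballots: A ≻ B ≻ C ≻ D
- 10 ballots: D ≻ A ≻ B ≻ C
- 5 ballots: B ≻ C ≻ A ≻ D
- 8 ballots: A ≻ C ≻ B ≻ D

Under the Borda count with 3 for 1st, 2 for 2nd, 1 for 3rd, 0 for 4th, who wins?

A

A: 11×1 + 4×1 + 11×3 + 10×2 + 5×1 + 8×3 = 97
B: 11×2 + 4×2 + 11×2 + 10×1 + 5×3 + 8×1 = 85
C: 11×0 + 4×3 + 11×1 + 10×0 + 5×2 + 8×2 = 49
D: 11×3 + 4×0 + 11×0 + 10×3 + 5×0 + 8×0 = 63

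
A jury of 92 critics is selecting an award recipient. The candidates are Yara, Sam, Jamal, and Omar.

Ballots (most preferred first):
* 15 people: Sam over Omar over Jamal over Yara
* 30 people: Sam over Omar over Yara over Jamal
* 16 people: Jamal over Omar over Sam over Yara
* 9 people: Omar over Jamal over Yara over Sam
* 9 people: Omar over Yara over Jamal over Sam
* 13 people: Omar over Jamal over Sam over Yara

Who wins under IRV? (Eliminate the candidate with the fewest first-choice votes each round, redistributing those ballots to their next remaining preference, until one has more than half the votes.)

Omar

Round 1: Yara 0, Sam 45, Jamal 16, Omar 31. Yara eliminated.
Round 2: Sam 45, Jamal 16, Omar 31. Jamal eliminated.
Round 3: Sam 45, Omar 47. Omar has a majority (≥47).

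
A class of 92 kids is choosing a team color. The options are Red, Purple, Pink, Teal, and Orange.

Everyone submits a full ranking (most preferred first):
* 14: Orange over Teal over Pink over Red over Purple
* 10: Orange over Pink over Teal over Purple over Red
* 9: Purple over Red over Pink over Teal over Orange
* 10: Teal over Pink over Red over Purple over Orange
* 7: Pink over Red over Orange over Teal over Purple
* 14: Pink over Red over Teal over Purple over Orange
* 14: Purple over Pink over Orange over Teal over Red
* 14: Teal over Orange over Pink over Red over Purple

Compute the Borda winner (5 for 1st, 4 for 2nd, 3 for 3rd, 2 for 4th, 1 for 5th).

Red: 14×2 + 10×1 + 9×4 + 10×3 + 7×4 + 14×4 + 14×1 + 14×2 = 230
Purple: 14×1 + 10×2 + 9×5 + 10×2 + 7×1 + 14×2 + 14×5 + 14×1 = 218
Pink: 14×3 + 10×4 + 9×3 + 10×4 + 7×5 + 14×5 + 14×4 + 14×3 = 352
Teal: 14×4 + 10×3 + 9×2 + 10×5 + 7×2 + 14×3 + 14×2 + 14×5 = 308
Orange: 14×5 + 10×5 + 9×1 + 10×1 + 7×3 + 14×1 + 14×3 + 14×4 = 272

Pink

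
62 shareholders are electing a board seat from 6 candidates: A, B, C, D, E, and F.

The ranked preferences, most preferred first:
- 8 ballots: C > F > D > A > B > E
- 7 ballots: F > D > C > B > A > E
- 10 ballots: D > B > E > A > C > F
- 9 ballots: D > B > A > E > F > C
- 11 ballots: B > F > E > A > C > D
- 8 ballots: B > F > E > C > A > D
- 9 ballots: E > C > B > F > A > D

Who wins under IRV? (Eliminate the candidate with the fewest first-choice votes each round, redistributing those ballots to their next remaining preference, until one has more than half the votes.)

D

Round 1: A 0, B 19, C 8, D 19, E 9, F 7. A eliminated.
Round 2: B 19, C 8, D 19, E 9, F 7. F eliminated.
Round 3: B 19, C 8, D 26, E 9. C eliminated.
Round 4: B 19, D 34, E 9. D has a majority (≥32).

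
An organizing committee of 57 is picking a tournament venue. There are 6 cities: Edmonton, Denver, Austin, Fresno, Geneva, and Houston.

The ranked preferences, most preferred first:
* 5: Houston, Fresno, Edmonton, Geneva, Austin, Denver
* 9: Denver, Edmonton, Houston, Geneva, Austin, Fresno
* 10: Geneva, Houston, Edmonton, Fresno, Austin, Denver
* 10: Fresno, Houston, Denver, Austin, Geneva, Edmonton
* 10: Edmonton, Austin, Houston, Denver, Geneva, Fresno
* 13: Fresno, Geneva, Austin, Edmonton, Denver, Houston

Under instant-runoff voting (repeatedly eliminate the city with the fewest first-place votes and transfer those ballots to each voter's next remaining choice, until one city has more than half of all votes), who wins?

Edmonton

Round 1: Edmonton 10, Denver 9, Austin 0, Fresno 23, Geneva 10, Houston 5. Austin eliminated.
Round 2: Edmonton 10, Denver 9, Fresno 23, Geneva 10, Houston 5. Houston eliminated.
Round 3: Edmonton 10, Denver 9, Fresno 28, Geneva 10. Denver eliminated.
Round 4: Edmonton 19, Fresno 28, Geneva 10. Geneva eliminated.
Round 5: Edmonton 29, Fresno 28. Edmonton has a majority (≥29).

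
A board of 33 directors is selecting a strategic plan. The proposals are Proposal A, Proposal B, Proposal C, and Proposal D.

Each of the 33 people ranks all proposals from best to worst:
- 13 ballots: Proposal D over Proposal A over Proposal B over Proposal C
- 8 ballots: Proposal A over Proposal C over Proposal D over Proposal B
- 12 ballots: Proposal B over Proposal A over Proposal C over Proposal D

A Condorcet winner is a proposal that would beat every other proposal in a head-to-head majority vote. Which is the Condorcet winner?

Proposal A

Proposal A vs Proposal B: 21–12
Proposal A vs Proposal C: 33–0
Proposal A vs Proposal D: 20–13
Proposal A beats every other proposal.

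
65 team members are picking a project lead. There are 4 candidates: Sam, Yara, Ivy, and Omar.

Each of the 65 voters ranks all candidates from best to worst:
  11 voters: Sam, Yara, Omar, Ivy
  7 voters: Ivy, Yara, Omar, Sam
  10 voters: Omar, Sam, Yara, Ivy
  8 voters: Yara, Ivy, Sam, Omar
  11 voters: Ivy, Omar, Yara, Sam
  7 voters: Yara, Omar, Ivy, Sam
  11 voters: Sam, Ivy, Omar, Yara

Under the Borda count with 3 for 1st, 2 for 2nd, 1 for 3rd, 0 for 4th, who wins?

Sam: 11×3 + 7×0 + 10×2 + 8×1 + 11×0 + 7×0 + 11×3 = 94
Yara: 11×2 + 7×2 + 10×1 + 8×3 + 11×1 + 7×3 + 11×0 = 102
Ivy: 11×0 + 7×3 + 10×0 + 8×2 + 11×3 + 7×1 + 11×2 = 99
Omar: 11×1 + 7×1 + 10×3 + 8×0 + 11×2 + 7×2 + 11×1 = 95

Yara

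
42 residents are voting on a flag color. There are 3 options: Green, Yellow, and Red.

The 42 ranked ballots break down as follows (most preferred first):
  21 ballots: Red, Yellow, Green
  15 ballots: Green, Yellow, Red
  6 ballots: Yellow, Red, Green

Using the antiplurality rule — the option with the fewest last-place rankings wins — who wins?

Yellow

Last-place votes: Green 27, Yellow 0, Red 15.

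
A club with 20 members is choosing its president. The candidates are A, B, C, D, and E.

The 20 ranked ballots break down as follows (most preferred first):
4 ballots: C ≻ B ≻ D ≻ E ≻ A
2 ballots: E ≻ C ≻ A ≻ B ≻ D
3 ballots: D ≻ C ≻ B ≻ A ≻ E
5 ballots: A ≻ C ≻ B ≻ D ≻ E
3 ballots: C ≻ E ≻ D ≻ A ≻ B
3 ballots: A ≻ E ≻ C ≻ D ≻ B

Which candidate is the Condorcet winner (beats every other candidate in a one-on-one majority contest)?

C

C vs A: 12–8
C vs B: 20–0
C vs D: 17–3
C vs E: 15–5
C beats every other candidate.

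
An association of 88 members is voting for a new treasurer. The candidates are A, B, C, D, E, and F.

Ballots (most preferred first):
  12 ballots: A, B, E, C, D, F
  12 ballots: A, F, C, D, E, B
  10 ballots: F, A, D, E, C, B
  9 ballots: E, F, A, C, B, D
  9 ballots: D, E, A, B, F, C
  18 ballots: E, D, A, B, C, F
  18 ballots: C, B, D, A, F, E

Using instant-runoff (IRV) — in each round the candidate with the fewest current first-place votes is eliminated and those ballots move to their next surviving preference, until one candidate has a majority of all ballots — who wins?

A

Round 1: A 24, B 0, C 18, D 9, E 27, F 10. B eliminated.
Round 2: A 24, C 18, D 9, E 27, F 10. D eliminated.
Round 3: A 24, C 18, E 36, F 10. F eliminated.
Round 4: A 34, C 18, E 36. C eliminated.
Round 5: A 52, E 36. A has a majority (≥45).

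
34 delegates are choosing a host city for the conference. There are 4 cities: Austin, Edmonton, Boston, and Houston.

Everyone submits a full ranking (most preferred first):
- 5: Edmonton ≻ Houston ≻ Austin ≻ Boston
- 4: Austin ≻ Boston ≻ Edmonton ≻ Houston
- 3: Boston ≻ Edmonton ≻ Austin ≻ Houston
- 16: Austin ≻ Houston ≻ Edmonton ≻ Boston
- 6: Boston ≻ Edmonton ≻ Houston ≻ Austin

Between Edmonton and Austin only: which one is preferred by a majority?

Edmonton is ranked above Austin on 14 ballots; Austin above Edmonton on 20.

Austin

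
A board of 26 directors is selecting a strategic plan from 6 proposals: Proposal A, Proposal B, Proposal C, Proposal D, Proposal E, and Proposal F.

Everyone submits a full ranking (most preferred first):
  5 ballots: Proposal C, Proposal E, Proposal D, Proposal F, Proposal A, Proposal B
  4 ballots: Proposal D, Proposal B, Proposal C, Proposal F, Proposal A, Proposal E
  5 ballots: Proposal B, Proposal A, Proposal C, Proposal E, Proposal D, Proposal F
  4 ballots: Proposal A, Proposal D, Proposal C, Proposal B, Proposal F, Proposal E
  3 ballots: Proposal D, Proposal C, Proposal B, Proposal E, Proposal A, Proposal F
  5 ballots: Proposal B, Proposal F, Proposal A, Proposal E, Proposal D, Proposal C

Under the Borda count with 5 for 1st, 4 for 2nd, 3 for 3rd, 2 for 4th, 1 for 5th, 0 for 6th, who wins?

Proposal A: 5×1 + 4×1 + 5×4 + 4×5 + 3×1 + 5×3 = 67
Proposal B: 5×0 + 4×4 + 5×5 + 4×2 + 3×3 + 5×5 = 83
Proposal C: 5×5 + 4×3 + 5×3 + 4×3 + 3×4 + 5×0 = 76
Proposal D: 5×3 + 4×5 + 5×1 + 4×4 + 3×5 + 5×1 = 76
Proposal E: 5×4 + 4×0 + 5×2 + 4×0 + 3×2 + 5×2 = 46
Proposal F: 5×2 + 4×2 + 5×0 + 4×1 + 3×0 + 5×4 = 42

Proposal B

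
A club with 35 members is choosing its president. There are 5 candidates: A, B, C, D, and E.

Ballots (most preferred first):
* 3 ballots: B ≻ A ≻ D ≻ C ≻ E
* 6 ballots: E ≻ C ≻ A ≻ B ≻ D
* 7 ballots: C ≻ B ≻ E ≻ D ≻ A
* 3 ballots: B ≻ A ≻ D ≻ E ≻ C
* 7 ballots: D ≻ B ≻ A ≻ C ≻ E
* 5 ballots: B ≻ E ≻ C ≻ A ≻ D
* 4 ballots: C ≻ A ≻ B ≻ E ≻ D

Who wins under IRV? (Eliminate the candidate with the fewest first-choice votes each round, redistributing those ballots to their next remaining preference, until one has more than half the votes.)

B

Round 1: A 0, B 11, C 11, D 7, E 6. A eliminated.
Round 2: B 11, C 11, D 7, E 6. E eliminated.
Round 3: B 11, C 17, D 7. D eliminated.
Round 4: B 18, C 17. B has a majority (≥18).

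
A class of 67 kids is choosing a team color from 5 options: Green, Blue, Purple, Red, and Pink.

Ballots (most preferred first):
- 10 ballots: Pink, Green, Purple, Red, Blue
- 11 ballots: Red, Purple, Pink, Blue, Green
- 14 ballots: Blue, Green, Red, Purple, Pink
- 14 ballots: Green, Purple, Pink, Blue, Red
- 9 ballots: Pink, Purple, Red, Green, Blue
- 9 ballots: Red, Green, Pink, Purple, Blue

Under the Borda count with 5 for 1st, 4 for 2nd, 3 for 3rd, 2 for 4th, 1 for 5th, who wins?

Green

Green: 10×4 + 11×1 + 14×4 + 14×5 + 9×2 + 9×4 = 231
Blue: 10×1 + 11×2 + 14×5 + 14×2 + 9×1 + 9×1 = 148
Purple: 10×3 + 11×4 + 14×2 + 14×4 + 9×4 + 9×2 = 212
Red: 10×2 + 11×5 + 14×3 + 14×1 + 9×3 + 9×5 = 203
Pink: 10×5 + 11×3 + 14×1 + 14×3 + 9×5 + 9×3 = 211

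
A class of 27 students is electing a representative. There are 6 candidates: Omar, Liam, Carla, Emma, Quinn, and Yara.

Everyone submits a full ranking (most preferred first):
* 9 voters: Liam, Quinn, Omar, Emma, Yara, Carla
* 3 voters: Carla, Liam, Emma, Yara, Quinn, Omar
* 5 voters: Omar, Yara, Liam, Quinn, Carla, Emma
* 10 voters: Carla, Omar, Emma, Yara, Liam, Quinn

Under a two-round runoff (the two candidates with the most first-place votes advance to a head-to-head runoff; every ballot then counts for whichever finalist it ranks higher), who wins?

Round 1 first-place votes: Omar 5, Liam 9, Carla 13, Emma 0, Quinn 0, Yara 0. Carla and Liam advance.
Runoff: Carla is ranked above Liam on 13 ballots, Liam above Carla on 14.

Liam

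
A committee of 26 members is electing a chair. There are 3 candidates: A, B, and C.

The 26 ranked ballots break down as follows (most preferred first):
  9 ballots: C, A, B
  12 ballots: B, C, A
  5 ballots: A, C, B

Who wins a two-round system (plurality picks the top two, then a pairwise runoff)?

Round 1 first-place votes: A 5, B 12, C 9. B and C advance.
Runoff: B is ranked above C on 12 ballots, C above B on 14.

C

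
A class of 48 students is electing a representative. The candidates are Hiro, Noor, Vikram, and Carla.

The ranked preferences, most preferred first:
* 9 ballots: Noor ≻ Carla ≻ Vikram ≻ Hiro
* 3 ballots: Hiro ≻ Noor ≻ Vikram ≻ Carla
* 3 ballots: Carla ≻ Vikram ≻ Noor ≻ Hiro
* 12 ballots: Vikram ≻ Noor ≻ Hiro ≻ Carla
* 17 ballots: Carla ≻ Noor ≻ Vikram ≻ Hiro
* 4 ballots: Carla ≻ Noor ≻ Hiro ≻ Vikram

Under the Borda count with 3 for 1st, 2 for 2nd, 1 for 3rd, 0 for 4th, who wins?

Noor

Hiro: 9×0 + 3×3 + 3×0 + 12×1 + 17×0 + 4×1 = 25
Noor: 9×3 + 3×2 + 3×1 + 12×2 + 17×2 + 4×2 = 102
Vikram: 9×1 + 3×1 + 3×2 + 12×3 + 17×1 + 4×0 = 71
Carla: 9×2 + 3×0 + 3×3 + 12×0 + 17×3 + 4×3 = 90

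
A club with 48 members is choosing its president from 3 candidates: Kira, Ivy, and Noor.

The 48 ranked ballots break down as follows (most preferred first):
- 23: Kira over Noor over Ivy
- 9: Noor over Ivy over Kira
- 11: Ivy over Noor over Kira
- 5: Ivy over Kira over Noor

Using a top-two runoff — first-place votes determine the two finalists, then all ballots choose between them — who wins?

Ivy

Round 1 first-place votes: Kira 23, Ivy 16, Noor 9. Kira and Ivy advance.
Runoff: Kira is ranked above Ivy on 23 ballots, Ivy above Kira on 25.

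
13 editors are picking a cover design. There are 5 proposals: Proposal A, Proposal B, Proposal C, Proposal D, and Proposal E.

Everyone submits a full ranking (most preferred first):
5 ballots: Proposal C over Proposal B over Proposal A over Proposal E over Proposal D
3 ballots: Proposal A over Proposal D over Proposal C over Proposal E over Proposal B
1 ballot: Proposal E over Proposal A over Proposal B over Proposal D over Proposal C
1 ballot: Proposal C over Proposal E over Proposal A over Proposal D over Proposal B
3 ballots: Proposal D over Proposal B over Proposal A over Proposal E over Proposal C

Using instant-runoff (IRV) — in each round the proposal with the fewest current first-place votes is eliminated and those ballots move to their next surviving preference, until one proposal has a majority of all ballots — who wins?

Proposal A

Round 1: Proposal A 3, Proposal B 0, Proposal C 6, Proposal D 3, Proposal E 1. Proposal B eliminated.
Round 2: Proposal A 3, Proposal C 6, Proposal D 3, Proposal E 1. Proposal E eliminated.
Round 3: Proposal A 4, Proposal C 6, Proposal D 3. Proposal D eliminated.
Round 4: Proposal A 7, Proposal C 6. Proposal A has a majority (≥7).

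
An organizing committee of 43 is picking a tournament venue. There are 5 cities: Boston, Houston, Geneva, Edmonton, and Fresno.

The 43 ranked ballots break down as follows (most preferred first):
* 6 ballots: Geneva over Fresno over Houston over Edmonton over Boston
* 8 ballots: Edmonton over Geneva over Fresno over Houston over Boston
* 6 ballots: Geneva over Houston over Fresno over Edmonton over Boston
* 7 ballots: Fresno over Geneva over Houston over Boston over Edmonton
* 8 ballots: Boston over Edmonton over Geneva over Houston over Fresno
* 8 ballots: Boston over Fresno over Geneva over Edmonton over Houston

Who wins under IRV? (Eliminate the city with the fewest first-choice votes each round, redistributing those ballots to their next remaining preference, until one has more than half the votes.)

Round 1: Boston 16, Houston 0, Geneva 12, Edmonton 8, Fresno 7. Houston eliminated.
Round 2: Boston 16, Geneva 12, Edmonton 8, Fresno 7. Fresno eliminated.
Round 3: Boston 16, Geneva 19, Edmonton 8. Edmonton eliminated.
Round 4: Boston 16, Geneva 27. Geneva has a majority (≥22).

Geneva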